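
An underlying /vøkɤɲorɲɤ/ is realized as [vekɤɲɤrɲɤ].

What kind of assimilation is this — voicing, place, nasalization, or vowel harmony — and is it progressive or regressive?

/ø/→[e] /o/→[ɤ].
Vowels agree with the last vowel, so the harmony is regressive.

vowel harmony, regressive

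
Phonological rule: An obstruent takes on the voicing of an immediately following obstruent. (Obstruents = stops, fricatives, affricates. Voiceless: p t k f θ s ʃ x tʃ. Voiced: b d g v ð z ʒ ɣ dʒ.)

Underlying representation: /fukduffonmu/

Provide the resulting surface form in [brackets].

/k/ before /d/ (voiced) → [g]

[fugduffonmu]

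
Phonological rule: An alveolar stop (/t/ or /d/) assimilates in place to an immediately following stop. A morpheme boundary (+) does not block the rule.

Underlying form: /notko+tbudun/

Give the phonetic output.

/t/ before /k/ (velar) → [k]
/t/ before /b/ (labial) → [p]

[nokko+pbudun]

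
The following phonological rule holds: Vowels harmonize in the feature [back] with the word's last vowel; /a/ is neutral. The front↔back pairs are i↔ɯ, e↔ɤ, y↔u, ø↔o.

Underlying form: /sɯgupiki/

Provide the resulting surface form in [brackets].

[sigypiki]

/ɯ/ harmonizes with /i/ ([-back]) → [i]
/u/ harmonizes with /i/ ([-back]) → [y]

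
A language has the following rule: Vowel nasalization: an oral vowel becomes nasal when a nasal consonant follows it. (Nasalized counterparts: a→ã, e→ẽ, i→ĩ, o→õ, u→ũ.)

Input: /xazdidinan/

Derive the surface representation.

/i/ before nasal /n/ → [ĩ]
/a/ before nasal /n/ → [ã]

[xazdidĩnãn]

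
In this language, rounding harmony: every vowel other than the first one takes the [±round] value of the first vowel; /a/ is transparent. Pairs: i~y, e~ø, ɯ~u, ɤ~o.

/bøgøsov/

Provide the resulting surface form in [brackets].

[bøgøsov]

no segment meets the rule's conditions; no change.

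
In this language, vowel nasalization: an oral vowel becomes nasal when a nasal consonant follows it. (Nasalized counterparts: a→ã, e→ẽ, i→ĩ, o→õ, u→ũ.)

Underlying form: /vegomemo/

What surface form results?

[vegõmẽmo]

/o/ before nasal /m/ → [õ]
/e/ before nasal /m/ → [ẽ]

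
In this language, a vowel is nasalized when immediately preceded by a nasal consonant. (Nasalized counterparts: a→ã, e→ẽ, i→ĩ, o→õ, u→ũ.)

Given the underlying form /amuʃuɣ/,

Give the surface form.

/u/ after nasal /m/ → [ũ]

[amũʃuɣ]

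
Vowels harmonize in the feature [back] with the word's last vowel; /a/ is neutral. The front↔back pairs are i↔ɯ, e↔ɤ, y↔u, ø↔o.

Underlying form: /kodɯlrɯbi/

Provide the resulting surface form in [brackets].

/o/ harmonizes with /i/ ([-back]) → [ø]
/ɯ/ harmonizes with /i/ ([-back]) → [i]
/ɯ/ harmonizes with /i/ ([-back]) → [i]

[kødilribi]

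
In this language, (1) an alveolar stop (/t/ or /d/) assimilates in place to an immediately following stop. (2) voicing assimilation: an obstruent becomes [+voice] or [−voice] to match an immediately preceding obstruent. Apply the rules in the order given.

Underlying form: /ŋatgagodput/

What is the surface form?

[ŋakkagobbut]

Rule 1: /t/ before /g/ (velar) → [k]
Rule 1: /d/ before /p/ (labial) → [b]
After rule 1: ŋakgagobput
Rule 2: /g/ after /k/ (voiceless) → [k]
Rule 2: /p/ after /b/ (voiced) → [b]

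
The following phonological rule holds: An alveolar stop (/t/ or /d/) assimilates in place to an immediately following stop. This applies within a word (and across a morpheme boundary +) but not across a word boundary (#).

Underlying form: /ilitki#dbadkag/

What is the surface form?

/t/ before /k/ (velar) → [k]
/d/ before /b/ (labial) → [b]
/d/ before /k/ (velar) → [g]

[ilikki#bbagkag]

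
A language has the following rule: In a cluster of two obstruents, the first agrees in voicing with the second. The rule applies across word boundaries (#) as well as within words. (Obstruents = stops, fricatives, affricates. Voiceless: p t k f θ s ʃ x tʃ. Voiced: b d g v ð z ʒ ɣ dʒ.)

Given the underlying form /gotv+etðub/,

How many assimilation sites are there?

/t/ before /v/ (voiced) → [d]
/t/ before /ð/ (voiced) → [d]
2 segments change.

2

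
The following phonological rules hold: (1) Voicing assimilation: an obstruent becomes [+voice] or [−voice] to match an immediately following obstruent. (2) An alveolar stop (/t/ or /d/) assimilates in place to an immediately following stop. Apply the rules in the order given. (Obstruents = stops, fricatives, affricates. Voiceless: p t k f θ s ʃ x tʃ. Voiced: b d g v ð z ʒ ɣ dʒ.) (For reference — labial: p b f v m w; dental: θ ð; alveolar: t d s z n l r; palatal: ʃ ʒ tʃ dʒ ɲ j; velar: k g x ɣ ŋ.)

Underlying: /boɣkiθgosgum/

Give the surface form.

Rule 1: /ɣ/ before /k/ (voiceless) → [x]
Rule 1: /θ/ before /g/ (voiced) → [ð]
Rule 1: /s/ before /g/ (voiced) → [z]
After rule 1: boxkiðgozgum
Rule 2: no segment meets the rule's conditions; no change.

[boxkiðgozgum]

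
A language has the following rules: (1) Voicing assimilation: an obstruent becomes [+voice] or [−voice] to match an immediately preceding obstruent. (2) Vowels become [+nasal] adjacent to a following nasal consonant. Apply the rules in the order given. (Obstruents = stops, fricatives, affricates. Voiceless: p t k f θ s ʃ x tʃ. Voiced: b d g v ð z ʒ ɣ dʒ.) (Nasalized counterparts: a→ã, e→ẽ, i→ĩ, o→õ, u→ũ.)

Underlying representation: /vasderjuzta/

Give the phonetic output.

[vasterjuzda]

Rule 1: /d/ after /s/ (voiceless) → [t]
Rule 1: /t/ after /z/ (voiced) → [d]
After rule 1: vasterjuzda
Rule 2: no segment meets the rule's conditions; no change.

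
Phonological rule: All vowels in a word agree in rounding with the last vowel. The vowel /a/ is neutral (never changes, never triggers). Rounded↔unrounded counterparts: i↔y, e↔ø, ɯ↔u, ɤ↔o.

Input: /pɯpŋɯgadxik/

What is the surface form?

[pɯpŋɯgadxik]

no segment meets the rule's conditions; no change.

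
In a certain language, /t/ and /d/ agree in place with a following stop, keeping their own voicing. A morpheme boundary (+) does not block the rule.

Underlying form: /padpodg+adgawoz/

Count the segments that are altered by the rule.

3

/d/ before /p/ (labial) → [b]
/d/ before /g/ (velar) → [g]
/d/ before /g/ (velar) → [g]
3 segments change.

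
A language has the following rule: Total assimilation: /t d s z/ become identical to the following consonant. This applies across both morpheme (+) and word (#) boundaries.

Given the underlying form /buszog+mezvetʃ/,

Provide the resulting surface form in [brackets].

/s/ before /z/ → [z] (total assimilation)
/z/ before /v/ → [v] (total assimilation)

[buzzog+mevvetʃ]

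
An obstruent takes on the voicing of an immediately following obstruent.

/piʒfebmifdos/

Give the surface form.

/ʒ/ before /f/ (voiceless) → [ʃ]
/f/ before /d/ (voiced) → [v]

[piʃfebmivdos]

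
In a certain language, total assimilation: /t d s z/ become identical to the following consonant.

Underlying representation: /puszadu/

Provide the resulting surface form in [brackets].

/s/ before /z/ → [z] (total assimilation)

[puzzadu]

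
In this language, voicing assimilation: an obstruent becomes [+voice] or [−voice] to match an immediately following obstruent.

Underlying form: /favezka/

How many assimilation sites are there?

1

/z/ before /k/ (voiceless) → [s]
1 segment changes.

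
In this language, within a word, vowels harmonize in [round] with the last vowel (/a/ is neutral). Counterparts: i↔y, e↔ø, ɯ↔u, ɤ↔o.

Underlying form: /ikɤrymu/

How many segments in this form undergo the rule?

/i/ harmonizes with /u/ ([+round]) → [y]
/ɤ/ harmonizes with /u/ ([+round]) → [o]
2 segments change.

2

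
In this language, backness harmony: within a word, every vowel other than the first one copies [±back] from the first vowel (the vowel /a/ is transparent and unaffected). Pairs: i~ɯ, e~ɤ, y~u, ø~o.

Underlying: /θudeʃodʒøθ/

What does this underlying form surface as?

/e/ harmonizes with /u/ ([+back]) → [ɤ]
/ø/ harmonizes with /u/ ([+back]) → [o]

[θudɤʃodʒoθ]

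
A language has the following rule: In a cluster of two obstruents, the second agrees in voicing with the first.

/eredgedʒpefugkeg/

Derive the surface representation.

[eredgedʒbefuggeg]

/p/ after /dʒ/ (voiced) → [b]
/k/ after /g/ (voiced) → [g]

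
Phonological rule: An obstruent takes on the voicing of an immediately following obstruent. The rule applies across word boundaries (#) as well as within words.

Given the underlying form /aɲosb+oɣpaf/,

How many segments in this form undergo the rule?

/s/ before /b/ (voiced) → [z]
/ɣ/ before /p/ (voiceless) → [x]
2 segments change.

2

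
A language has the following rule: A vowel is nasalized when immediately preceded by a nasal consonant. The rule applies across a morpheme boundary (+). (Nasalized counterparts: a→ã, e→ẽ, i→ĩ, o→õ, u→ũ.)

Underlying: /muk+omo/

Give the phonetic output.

/u/ after nasal /m/ → [ũ]
/o/ after nasal /m/ → [õ]

[mũk+omõ]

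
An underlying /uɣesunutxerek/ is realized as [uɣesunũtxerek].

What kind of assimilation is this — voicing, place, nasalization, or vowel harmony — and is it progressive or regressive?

/u/→[ũ].
Each target copies a feature from the preceding segment, so the direction is progressive.

nasalization, progressive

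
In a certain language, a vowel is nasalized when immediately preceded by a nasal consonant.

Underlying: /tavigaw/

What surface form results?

no segment meets the rule's conditions; no change.

[tavigaw]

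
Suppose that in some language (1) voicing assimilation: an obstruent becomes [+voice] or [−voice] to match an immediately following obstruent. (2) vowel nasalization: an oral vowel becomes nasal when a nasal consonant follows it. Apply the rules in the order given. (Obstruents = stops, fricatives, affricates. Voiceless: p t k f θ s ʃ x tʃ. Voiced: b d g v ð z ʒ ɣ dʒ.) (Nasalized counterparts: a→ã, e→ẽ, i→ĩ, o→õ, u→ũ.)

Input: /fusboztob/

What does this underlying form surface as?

[fuzbostob]

Rule 1: /s/ before /b/ (voiced) → [z]
Rule 1: /z/ before /t/ (voiceless) → [s]
After rule 1: fuzbostob
Rule 2: no segment meets the rule's conditions; no change.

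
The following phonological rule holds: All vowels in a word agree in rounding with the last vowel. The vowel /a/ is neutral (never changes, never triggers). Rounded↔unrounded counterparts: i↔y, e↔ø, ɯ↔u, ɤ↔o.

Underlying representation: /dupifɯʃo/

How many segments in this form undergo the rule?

2

/i/ harmonizes with /o/ ([+round]) → [y]
/ɯ/ harmonizes with /o/ ([+round]) → [u]
2 segments change.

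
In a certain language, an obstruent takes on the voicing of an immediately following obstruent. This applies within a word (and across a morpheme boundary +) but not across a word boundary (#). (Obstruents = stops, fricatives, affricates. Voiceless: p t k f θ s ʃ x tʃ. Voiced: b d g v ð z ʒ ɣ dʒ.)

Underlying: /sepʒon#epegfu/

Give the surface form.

[sebʒon#epekfu]

/p/ before /ʒ/ (voiced) → [b]
/g/ before /f/ (voiceless) → [k]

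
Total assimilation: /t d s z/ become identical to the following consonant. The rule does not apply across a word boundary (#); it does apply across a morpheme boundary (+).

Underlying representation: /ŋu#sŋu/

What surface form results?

/s/ before /ŋ/ → [ŋ] (total assimilation)

[ŋu#ŋŋu]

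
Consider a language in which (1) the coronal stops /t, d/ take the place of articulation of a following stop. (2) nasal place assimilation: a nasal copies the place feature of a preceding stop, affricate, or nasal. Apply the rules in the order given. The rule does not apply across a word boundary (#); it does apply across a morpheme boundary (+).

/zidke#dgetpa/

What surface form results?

Rule 1: /d/ before /k/ (velar) → [g]
Rule 1: /d/ before /g/ (velar) → [g]
Rule 1: /t/ before /p/ (labial) → [p]
After rule 1: zigke#ggeppa
Rule 2: no segment meets the rule's conditions; no change.

[zigke#ggeppa]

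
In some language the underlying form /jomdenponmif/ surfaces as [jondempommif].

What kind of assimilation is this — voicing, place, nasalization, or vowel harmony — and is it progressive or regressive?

place assimilation, regressive

/m/→[n] /n/→[m] /n/→[m].
Each target copies a feature from the following segment, so the direction is regressive.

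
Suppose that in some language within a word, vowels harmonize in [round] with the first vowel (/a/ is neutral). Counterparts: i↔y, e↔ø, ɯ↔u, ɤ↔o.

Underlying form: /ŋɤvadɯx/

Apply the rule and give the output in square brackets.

no segment meets the rule's conditions; no change.

[ŋɤvadɯx]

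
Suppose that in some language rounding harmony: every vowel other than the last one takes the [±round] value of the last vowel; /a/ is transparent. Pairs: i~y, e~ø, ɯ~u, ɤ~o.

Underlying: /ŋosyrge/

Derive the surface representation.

/o/ harmonizes with /e/ ([-round]) → [ɤ]
/y/ harmonizes with /e/ ([-round]) → [i]

[ŋɤsirge]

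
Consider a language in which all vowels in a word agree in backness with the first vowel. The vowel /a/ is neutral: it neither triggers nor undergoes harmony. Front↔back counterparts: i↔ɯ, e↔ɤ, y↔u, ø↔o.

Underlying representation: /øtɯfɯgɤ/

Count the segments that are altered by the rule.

/ɯ/ harmonizes with /ø/ ([-back]) → [i]
/ɯ/ harmonizes with /ø/ ([-back]) → [i]
/ɤ/ harmonizes with /ø/ ([-back]) → [e]
3 segments change.

3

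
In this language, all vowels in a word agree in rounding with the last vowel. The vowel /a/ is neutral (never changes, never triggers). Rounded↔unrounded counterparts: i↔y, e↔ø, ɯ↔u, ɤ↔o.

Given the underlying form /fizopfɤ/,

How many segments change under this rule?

1

/o/ harmonizes with /ɤ/ ([-round]) → [ɤ]
1 segment changes.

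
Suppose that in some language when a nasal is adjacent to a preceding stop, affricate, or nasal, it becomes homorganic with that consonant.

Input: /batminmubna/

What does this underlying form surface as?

/m/ after /t/ (alveolar) → [n]
/m/ after /n/ (alveolar) → [n]
/n/ after /b/ (labial) → [m]

[batninnubma]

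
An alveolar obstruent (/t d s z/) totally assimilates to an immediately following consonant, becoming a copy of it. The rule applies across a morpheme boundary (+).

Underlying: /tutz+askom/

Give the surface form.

[tuzz+akkom]

/t/ before /z/ → [z] (total assimilation)
/s/ before /k/ → [k] (total assimilation)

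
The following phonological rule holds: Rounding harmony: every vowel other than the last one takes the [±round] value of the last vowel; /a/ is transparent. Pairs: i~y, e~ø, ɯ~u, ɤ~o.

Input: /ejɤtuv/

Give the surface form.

/e/ harmonizes with /u/ ([+round]) → [ø]
/ɤ/ harmonizes with /u/ ([+round]) → [o]

[øjotuv]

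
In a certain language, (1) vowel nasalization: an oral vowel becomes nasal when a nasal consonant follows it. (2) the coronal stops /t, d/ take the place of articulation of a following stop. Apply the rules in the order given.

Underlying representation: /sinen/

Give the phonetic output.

[sĩnẽn]

Rule 1: /i/ before nasal /n/ → [ĩ]
Rule 1: /e/ before nasal /n/ → [ẽ]
After rule 1: sĩnẽn
Rule 2: no segment meets the rule's conditions; no change.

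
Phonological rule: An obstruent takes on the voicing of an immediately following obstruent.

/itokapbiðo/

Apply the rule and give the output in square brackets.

[itokabbiðo]

/p/ before /b/ (voiced) → [b]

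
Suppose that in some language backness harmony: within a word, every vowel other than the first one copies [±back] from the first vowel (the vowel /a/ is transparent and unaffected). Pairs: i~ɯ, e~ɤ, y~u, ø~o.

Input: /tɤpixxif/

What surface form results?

/i/ harmonizes with /ɤ/ ([+back]) → [ɯ]
/i/ harmonizes with /ɤ/ ([+back]) → [ɯ]

[tɤpɯxxɯf]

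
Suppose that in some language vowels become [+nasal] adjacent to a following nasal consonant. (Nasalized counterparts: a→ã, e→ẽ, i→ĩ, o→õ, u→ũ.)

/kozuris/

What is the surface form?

[kozuris]

no segment meets the rule's conditions; no change.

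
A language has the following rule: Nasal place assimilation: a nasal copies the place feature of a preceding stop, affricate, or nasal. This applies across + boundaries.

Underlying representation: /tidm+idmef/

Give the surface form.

[tidn+idnef]

/m/ after /d/ (alveolar) → [n]
/m/ after /d/ (alveolar) → [n]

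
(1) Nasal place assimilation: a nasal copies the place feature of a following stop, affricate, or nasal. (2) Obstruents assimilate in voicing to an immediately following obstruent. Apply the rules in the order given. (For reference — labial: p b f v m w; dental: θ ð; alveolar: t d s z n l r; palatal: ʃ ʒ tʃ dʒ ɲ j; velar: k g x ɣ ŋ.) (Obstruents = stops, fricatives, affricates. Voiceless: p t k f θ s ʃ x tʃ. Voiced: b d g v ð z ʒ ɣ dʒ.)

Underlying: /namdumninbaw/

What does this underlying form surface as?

Rule 1: /m/ before /d/ (alveolar) → [n]
Rule 1: /m/ before /n/ (alveolar) → [n]
Rule 1: /n/ before /b/ (labial) → [m]
After rule 1: nandunnimbaw
Rule 2: no segment meets the rule's conditions; no change.

[nandunnimbaw]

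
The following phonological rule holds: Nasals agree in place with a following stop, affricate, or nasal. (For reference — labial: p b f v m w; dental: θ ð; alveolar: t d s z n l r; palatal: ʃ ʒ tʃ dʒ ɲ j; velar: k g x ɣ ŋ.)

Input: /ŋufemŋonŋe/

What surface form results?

[ŋufeŋŋoŋŋe]

/m/ before /ŋ/ (velar) → [ŋ]
/n/ before /ŋ/ (velar) → [ŋ]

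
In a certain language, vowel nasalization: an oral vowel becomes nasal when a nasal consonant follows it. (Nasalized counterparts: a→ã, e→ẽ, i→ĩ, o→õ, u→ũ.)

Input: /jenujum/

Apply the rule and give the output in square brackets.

/e/ before nasal /n/ → [ẽ]
/u/ before nasal /m/ → [ũ]

[jẽnujũm]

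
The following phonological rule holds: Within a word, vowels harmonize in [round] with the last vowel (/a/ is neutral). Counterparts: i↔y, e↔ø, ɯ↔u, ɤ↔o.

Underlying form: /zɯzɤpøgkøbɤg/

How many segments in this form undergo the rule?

2

/ø/ harmonizes with /ɤ/ ([-round]) → [e]
/ø/ harmonizes with /ɤ/ ([-round]) → [e]
2 segments change.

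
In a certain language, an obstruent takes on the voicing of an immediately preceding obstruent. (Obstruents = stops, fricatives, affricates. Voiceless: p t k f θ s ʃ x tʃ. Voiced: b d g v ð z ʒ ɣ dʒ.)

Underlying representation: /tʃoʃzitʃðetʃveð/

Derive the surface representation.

[tʃoʃsitʃθetʃfeð]

/z/ after /ʃ/ (voiceless) → [s]
/ð/ after /tʃ/ (voiceless) → [θ]
/v/ after /tʃ/ (voiceless) → [f]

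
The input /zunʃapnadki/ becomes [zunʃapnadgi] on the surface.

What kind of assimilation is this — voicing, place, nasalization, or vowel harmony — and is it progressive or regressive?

voicing assimilation, progressive

/k/→[g].
Each target copies a feature from the preceding segment, so the direction is progressive.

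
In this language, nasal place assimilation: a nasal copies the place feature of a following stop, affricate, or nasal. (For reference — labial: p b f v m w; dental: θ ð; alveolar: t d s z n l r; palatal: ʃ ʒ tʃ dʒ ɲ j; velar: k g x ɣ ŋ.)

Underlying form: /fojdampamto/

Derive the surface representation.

/m/ before /t/ (alveolar) → [n]

[fojdampanto]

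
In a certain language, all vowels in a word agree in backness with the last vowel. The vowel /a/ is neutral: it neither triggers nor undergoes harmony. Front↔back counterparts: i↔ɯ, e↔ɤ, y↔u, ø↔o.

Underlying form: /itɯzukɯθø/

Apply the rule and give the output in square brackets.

/ɯ/ harmonizes with /ø/ ([-back]) → [i]
/u/ harmonizes with /ø/ ([-back]) → [y]
/ɯ/ harmonizes with /ø/ ([-back]) → [i]

[itizykiθø]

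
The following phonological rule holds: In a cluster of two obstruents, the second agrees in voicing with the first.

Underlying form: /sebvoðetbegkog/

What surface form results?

/b/ after /t/ (voiceless) → [p]
/k/ after /g/ (voiced) → [g]

[sebvoðetpeggog]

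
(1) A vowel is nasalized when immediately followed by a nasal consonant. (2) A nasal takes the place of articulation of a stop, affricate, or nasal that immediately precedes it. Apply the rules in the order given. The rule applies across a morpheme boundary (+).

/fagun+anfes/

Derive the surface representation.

Rule 1: /u/ before nasal /n/ → [ũ]
Rule 1: /a/ before nasal /n/ → [ã]
After rule 1: fagũn+ãnfes
Rule 2: no segment meets the rule's conditions; no change.

[fagũn+ãnfes]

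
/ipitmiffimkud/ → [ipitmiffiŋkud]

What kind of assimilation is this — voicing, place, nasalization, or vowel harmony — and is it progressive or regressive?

place assimilation, regressive

/m/→[ŋ].
Each target copies a feature from the following segment, so the direction is regressive.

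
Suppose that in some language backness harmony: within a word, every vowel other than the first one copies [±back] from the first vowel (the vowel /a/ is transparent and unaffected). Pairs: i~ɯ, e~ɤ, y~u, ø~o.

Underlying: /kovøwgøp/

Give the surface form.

[kovowgop]

/ø/ harmonizes with /o/ ([+back]) → [o]
/ø/ harmonizes with /o/ ([+back]) → [o]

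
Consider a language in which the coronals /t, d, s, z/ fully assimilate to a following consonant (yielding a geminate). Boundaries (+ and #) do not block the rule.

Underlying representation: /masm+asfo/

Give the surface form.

/s/ before /m/ → [m] (total assimilation)
/s/ before /f/ → [f] (total assimilation)

[mamm+affo]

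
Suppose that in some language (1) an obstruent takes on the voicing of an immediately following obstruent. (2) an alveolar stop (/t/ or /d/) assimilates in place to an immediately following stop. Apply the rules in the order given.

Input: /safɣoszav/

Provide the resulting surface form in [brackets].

[savɣozzav]

Rule 1: /f/ before /ɣ/ (voiced) → [v]
Rule 1: /s/ before /z/ (voiced) → [z]
After rule 1: savɣozzav
Rule 2: no segment meets the rule's conditions; no change.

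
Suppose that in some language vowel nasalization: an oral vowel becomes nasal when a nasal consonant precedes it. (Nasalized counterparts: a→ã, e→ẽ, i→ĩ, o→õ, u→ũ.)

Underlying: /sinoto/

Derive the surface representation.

/o/ after nasal /n/ → [õ]

[sinõto]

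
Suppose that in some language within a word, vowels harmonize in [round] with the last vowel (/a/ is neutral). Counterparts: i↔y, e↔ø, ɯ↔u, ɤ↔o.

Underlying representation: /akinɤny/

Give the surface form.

/i/ harmonizes with /y/ ([+round]) → [y]
/ɤ/ harmonizes with /y/ ([+round]) → [o]

[akynony]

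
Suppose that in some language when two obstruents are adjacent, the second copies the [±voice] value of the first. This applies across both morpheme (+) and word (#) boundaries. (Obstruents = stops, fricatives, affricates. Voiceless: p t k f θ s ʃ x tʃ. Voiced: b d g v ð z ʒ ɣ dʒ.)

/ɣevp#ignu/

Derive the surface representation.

/p/ after /v/ (voiced) → [b]

[ɣevb#ignu]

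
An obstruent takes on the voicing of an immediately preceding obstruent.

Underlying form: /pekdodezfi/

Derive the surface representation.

[pektodezvi]

/d/ after /k/ (voiceless) → [t]
/f/ after /z/ (voiced) → [v]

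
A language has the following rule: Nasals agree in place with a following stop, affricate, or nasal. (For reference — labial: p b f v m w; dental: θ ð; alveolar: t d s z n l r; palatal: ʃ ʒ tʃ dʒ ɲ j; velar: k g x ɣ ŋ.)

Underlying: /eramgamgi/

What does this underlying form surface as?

[eraŋgaŋgi]

/m/ before /g/ (velar) → [ŋ]
/m/ before /g/ (velar) → [ŋ]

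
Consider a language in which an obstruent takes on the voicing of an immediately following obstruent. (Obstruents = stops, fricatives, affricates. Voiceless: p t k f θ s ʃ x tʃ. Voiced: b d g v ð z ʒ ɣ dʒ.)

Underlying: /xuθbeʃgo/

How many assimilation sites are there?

/θ/ before /b/ (voiced) → [ð]
/ʃ/ before /g/ (voiced) → [ʒ]
2 segments change.

2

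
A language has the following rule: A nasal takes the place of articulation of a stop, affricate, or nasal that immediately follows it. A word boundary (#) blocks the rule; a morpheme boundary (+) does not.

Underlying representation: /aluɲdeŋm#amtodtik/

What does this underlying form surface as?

[alundemm#antodtik]

/ɲ/ before /d/ (alveolar) → [n]
/ŋ/ before /m/ (labial) → [m]
/m/ before /t/ (alveolar) → [n]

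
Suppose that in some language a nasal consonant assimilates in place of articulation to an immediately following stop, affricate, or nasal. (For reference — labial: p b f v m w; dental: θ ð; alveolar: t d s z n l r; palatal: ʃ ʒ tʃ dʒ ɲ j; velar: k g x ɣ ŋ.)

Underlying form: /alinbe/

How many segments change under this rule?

/n/ before /b/ (labial) → [m]
1 segment changes.

1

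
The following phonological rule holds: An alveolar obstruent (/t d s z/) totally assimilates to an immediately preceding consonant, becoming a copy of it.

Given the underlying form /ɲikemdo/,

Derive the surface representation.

[ɲikemmo]

/d/ after /m/ → [m] (total assimilation)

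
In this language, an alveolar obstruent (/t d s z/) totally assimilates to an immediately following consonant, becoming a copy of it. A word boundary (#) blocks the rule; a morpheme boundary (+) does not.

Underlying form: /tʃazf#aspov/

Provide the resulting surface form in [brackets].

/z/ before /f/ → [f] (total assimilation)
/s/ before /p/ → [p] (total assimilation)

[tʃaff#appov]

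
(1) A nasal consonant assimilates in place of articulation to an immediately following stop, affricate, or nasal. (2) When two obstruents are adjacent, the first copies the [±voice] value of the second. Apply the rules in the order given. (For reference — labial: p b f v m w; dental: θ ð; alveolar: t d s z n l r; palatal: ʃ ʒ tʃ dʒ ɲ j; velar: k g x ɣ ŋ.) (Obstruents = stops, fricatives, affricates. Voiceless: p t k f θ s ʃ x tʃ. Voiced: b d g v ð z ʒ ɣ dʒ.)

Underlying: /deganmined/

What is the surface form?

[degammined]

Rule 1: /n/ before /m/ (labial) → [m]
After rule 1: degammined
Rule 2: no segment meets the rule's conditions; no change.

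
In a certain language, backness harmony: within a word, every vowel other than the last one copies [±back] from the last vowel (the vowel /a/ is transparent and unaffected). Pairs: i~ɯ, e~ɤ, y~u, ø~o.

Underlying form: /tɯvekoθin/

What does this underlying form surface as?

[tivekøθin]

/ɯ/ harmonizes with /i/ ([-back]) → [i]
/o/ harmonizes with /i/ ([-back]) → [ø]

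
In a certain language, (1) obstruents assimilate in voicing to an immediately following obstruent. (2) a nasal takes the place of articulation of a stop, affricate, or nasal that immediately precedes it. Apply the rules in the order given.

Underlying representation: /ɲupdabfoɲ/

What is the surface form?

Rule 1: /p/ before /d/ (voiced) → [b]
Rule 1: /b/ before /f/ (voiceless) → [p]
After rule 1: ɲubdapfoɲ
Rule 2: no segment meets the rule's conditions; no change.

[ɲubdapfoɲ]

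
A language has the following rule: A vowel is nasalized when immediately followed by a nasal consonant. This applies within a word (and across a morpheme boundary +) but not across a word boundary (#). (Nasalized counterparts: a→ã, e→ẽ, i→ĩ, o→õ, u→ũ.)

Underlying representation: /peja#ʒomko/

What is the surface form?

[peja#ʒõmko]

/o/ before nasal /m/ → [õ]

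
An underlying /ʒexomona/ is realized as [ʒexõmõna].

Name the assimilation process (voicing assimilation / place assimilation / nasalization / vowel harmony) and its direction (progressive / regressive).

/o/→[õ] /o/→[õ].
Each target copies a feature from the following segment, so the direction is regressive.

nasalization, regressive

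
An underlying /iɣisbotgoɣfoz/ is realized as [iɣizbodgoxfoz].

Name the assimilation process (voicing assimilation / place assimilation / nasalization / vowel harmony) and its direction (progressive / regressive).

/s/→[z] /t/→[d] /ɣ/→[x].
Each target copies a feature from the following segment, so the direction is regressive.

voicing assimilation, regressive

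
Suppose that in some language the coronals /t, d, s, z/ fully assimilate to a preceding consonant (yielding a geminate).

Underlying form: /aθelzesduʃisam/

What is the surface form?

[aθellessuʃisam]

/z/ after /l/ → [l] (total assimilation)
/d/ after /s/ → [s] (total assimilation)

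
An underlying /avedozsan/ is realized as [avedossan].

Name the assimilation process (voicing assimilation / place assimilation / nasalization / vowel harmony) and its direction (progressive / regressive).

voicing assimilation, regressive

/z/→[s].
Each target copies a feature from the following segment, so the direction is regressive.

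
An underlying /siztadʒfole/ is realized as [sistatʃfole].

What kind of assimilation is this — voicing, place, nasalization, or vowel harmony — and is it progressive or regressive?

/z/→[s] /dʒ/→[tʃ].
Each target copies a feature from the following segment, so the direction is regressive.

voicing assimilation, regressive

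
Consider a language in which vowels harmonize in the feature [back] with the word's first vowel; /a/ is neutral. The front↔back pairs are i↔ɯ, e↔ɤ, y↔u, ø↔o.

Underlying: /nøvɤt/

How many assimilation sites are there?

/ɤ/ harmonizes with /ø/ ([-back]) → [e]
1 segment changes.

1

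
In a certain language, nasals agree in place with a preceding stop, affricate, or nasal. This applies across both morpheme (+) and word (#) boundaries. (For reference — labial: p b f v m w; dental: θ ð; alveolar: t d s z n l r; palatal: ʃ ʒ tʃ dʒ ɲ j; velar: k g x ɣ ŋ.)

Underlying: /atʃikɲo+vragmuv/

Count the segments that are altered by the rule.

2

/ɲ/ after /k/ (velar) → [ŋ]
/m/ after /g/ (velar) → [ŋ]
2 segments change.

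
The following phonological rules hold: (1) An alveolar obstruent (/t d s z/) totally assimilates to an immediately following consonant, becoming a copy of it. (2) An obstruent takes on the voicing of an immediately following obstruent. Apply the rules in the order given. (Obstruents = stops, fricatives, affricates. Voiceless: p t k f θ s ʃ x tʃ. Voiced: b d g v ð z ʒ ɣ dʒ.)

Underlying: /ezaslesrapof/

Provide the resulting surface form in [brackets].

[ezallerrapof]

Rule 1: /s/ before /l/ → [l] (total assimilation)
Rule 1: /s/ before /r/ → [r] (total assimilation)
After rule 1: ezallerrapof
Rule 2: no segment meets the rule's conditions; no change.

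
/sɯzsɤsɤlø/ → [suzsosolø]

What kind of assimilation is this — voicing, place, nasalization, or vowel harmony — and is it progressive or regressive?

/ɯ/→[u] /ɤ/→[o] /ɤ/→[o].
Vowels agree with the last vowel, so the harmony is regressive.

vowel harmony, regressive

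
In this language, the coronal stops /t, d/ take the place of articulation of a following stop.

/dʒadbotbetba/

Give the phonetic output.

/d/ before /b/ (labial) → [b]
/t/ before /b/ (labial) → [p]
/t/ before /b/ (labial) → [p]

[dʒabbopbepba]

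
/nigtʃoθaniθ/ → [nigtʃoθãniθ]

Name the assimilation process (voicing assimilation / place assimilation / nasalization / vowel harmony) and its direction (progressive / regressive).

/a/→[ã].
Each target copies a feature from the following segment, so the direction is regressive.

nasalization, regressive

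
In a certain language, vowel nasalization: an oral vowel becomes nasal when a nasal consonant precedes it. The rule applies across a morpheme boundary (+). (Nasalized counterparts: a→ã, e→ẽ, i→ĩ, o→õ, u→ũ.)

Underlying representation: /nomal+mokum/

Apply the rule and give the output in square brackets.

[nõmãl+mõkum]

/o/ after nasal /n/ → [õ]
/a/ after nasal /m/ → [ã]
/o/ after nasal /m/ → [õ]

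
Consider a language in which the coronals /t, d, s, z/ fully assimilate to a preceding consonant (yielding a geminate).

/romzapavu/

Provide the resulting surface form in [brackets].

[rommapavu]

/z/ after /m/ → [m] (total assimilation)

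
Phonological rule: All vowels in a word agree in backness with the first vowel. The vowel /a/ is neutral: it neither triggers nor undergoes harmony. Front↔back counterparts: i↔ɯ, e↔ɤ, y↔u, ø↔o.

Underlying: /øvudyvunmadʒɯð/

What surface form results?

[øvydyvynmadʒið]

/u/ harmonizes with /ø/ ([-back]) → [y]
/u/ harmonizes with /ø/ ([-back]) → [y]
/ɯ/ harmonizes with /ø/ ([-back]) → [i]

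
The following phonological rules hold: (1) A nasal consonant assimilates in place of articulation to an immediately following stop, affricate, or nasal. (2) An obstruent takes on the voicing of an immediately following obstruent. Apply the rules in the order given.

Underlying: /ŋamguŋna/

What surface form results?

Rule 1: /m/ before /g/ (velar) → [ŋ]
Rule 1: /ŋ/ before /n/ (alveolar) → [n]
After rule 1: ŋaŋgunna
Rule 2: no segment meets the rule's conditions; no change.

[ŋaŋgunna]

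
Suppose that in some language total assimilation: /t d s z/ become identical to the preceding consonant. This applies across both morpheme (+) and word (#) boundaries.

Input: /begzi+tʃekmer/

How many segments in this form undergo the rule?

/z/ after /g/ → [g] (total assimilation)
1 segment changes.

1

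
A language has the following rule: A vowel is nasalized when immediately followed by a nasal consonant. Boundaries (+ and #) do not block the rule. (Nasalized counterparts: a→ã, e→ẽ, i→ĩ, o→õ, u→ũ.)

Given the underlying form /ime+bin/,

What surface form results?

/i/ before nasal /m/ → [ĩ]
/i/ before nasal /n/ → [ĩ]

[ĩme+bĩn]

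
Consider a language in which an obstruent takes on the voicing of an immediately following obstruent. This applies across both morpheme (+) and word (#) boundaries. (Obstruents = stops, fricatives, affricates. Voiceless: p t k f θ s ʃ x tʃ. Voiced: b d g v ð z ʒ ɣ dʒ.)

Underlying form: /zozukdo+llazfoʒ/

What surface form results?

[zozugdo+llasfoʒ]

/k/ before /d/ (voiced) → [g]
/z/ before /f/ (voiceless) → [s]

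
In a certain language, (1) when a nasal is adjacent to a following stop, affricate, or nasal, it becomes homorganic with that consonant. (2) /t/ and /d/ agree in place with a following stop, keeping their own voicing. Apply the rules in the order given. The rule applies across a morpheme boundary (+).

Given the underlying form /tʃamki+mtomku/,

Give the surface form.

[tʃaŋki+ntoŋku]

Rule 1: /m/ before /k/ (velar) → [ŋ]
Rule 1: /m/ before /t/ (alveolar) → [n]
Rule 1: /m/ before /k/ (velar) → [ŋ]
After rule 1: tʃaŋki+ntoŋku
Rule 2: no segment meets the rule's conditions; no change.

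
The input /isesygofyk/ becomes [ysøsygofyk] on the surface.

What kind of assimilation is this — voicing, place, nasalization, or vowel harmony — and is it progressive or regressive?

/i/→[y] /e/→[ø].
Vowels agree with the last vowel, so the harmony is regressive.

vowel harmony, regressive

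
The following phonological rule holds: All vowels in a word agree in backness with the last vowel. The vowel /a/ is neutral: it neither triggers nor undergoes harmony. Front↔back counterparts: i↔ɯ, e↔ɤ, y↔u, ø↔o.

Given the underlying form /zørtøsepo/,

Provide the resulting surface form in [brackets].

/ø/ harmonizes with /o/ ([+back]) → [o]
/ø/ harmonizes with /o/ ([+back]) → [o]
/e/ harmonizes with /o/ ([+back]) → [ɤ]

[zortosɤpo]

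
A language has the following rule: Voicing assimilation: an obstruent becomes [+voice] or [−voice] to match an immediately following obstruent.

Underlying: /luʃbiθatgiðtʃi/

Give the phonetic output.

/ʃ/ before /b/ (voiced) → [ʒ]
/t/ before /g/ (voiced) → [d]
/ð/ before /tʃ/ (voiceless) → [θ]

[luʒbiθadgiθtʃi]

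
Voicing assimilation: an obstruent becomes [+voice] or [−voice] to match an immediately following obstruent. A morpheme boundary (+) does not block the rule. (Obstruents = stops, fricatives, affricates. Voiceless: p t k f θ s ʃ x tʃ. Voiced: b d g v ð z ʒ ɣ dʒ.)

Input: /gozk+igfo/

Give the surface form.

[gosk+ikfo]

/z/ before /k/ (voiceless) → [s]
/g/ before /f/ (voiceless) → [k]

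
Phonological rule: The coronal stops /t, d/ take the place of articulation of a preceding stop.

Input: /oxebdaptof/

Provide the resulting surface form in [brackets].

/d/ after /b/ (labial) → [b]
/t/ after /p/ (labial) → [p]

[oxebbappof]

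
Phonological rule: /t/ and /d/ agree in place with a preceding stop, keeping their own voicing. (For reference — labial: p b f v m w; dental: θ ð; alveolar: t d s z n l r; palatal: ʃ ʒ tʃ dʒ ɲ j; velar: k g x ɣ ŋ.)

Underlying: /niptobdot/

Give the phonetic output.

[nippobbot]

/t/ after /p/ (labial) → [p]
/d/ after /b/ (labial) → [b]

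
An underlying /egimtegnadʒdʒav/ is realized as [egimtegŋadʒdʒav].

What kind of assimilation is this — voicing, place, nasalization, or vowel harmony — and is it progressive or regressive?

place assimilation, progressive

/n/→[ŋ].
Each target copies a feature from the preceding segment, so the direction is progressive.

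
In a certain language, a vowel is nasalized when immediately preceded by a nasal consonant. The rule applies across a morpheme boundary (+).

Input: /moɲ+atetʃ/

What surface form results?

[mõɲ+ãtetʃ]

/o/ after nasal /m/ → [õ]
/a/ after nasal /ɲ/ → [ã]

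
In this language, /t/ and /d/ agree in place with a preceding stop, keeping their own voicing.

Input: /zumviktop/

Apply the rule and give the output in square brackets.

/t/ after /k/ (velar) → [k]

[zumvikkop]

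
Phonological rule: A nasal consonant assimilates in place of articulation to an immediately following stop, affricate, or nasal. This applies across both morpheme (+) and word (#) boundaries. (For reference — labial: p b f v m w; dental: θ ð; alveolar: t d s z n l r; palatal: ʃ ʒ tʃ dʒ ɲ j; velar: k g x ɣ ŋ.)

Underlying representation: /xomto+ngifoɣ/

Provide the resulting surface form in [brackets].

[xonto+ŋgifoɣ]

/m/ before /t/ (alveolar) → [n]
/n/ before /g/ (velar) → [ŋ]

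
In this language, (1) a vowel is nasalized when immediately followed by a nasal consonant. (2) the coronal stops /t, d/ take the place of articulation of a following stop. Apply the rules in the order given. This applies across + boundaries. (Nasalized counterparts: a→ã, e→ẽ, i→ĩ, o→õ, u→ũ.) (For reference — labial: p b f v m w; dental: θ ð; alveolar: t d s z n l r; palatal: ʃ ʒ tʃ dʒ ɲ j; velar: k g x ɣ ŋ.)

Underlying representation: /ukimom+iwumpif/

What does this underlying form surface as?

Rule 1: /i/ before nasal /m/ → [ĩ]
Rule 1: /o/ before nasal /m/ → [õ]
Rule 1: /u/ before nasal /m/ → [ũ]
After rule 1: ukĩmõm+iwũmpif
Rule 2: no segment meets the rule's conditions; no change.

[ukĩmõm+iwũmpif]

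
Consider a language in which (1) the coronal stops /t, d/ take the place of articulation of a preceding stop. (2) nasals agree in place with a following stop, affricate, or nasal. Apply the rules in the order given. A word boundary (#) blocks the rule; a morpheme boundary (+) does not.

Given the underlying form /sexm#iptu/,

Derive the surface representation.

[sexm#ippu]

Rule 1: /t/ after /p/ (labial) → [p]
After rule 1: sexm#ippu
Rule 2: no segment meets the rule's conditions; no change.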